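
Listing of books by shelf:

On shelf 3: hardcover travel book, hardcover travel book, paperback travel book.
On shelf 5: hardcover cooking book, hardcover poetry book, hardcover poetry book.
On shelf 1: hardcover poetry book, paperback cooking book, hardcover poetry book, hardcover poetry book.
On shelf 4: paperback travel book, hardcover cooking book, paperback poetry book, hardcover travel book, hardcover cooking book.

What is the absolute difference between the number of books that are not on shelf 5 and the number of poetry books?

6

books that are not on shelf 5: 12. poetry books: 6.
|12 − 6| = 12 − 6 = 6.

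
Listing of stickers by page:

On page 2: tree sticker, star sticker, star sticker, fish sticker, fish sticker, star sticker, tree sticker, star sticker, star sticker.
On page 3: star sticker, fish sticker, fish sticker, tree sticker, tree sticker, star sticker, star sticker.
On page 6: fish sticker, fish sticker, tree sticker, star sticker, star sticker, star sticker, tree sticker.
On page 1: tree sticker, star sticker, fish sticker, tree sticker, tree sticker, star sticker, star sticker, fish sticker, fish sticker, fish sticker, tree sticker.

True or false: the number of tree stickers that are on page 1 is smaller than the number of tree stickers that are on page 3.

False

There are 4 tree stickers on page 1.
There are 2 tree stickers on page 3.
The claim requires 4 < 2, which does not hold.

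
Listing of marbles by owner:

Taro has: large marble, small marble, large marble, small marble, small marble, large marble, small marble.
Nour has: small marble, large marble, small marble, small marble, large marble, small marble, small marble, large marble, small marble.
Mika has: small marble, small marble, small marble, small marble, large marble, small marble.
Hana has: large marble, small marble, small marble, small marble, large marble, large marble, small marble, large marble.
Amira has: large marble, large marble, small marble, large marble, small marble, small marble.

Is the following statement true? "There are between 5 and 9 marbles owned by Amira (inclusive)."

|marbles owned by Amira| = 6.
The claim requires 5 ≤ 6 ≤ 9, which holds.

True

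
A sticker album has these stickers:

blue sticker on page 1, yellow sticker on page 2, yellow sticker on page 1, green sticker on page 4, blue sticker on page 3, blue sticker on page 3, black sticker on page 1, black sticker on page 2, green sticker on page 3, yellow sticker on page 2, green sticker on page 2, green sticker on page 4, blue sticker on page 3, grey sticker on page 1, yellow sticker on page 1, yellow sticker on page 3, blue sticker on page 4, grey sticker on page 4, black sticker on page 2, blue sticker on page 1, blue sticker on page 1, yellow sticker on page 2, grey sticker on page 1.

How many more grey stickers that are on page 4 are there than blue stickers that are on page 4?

grey stickers on page 4: 1.
blue stickers on page 4: 1.
1 − 1 = 0.

0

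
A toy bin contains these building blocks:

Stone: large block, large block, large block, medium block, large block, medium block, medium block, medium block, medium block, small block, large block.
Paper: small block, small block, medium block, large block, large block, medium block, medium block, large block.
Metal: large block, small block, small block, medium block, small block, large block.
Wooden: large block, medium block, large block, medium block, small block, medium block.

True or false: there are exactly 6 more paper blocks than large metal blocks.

True

There are 8 paper blocks.
There are 2 large metal blocks.
The claim requires 8 − 2 (= 6) to equal 6, which holds.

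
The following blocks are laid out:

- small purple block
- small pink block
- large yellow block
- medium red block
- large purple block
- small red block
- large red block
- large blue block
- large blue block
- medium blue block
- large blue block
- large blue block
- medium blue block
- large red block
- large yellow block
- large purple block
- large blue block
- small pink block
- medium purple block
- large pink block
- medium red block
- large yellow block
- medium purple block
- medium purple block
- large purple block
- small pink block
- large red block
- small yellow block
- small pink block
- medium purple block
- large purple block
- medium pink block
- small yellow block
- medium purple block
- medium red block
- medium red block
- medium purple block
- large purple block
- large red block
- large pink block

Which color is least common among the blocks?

yellow

Counts by color: purple 12, red 9, pink 7, blue 7, yellow 5.
The minimum is 5, held uniquely by yellow.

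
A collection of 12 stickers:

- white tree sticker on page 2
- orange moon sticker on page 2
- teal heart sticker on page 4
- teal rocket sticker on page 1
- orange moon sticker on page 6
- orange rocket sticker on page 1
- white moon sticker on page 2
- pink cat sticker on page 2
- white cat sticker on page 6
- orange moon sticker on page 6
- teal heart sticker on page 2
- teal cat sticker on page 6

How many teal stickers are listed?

4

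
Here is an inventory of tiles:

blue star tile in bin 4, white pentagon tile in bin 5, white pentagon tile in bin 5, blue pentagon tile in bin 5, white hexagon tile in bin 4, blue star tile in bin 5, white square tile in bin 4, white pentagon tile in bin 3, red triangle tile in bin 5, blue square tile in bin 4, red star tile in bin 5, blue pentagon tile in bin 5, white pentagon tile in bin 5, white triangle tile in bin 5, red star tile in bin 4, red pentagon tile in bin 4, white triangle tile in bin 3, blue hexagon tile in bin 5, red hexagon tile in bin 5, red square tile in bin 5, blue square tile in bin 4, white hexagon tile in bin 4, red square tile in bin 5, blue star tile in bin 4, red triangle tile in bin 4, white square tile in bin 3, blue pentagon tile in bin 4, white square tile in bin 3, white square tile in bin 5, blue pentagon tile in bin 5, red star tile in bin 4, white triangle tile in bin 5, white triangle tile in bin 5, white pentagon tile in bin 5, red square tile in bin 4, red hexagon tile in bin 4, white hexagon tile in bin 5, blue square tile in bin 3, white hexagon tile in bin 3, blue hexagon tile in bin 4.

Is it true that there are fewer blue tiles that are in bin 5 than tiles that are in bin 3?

True

blue tiles in bin 5: 5.
tiles in bin 3: 6.
The claim requires 5 < 6, which holds.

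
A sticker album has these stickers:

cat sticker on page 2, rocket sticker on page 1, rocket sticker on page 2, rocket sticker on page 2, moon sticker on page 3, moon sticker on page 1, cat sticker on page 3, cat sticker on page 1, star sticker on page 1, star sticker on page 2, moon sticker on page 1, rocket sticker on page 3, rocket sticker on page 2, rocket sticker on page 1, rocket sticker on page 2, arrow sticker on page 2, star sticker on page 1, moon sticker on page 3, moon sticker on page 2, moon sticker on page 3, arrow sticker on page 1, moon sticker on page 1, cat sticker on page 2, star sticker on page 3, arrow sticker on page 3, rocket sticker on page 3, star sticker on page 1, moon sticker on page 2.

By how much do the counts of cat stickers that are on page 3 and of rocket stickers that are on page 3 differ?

1

cat stickers on page 3: 1. rocket stickers on page 3: 2.
|1 − 2| = 2 − 1 = 1.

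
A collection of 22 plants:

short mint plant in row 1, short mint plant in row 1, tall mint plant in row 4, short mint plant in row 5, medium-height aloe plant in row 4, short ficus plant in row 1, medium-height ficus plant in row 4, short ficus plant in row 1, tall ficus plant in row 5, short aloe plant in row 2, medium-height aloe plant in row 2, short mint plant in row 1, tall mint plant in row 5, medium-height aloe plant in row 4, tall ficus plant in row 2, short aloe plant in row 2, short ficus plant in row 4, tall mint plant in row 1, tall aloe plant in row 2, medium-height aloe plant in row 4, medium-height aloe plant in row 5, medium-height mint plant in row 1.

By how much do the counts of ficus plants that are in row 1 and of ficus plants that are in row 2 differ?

1

ficus plants in row 1: 2. ficus plants in row 2: 1.
|2 − 1| = 2 − 1 = 1.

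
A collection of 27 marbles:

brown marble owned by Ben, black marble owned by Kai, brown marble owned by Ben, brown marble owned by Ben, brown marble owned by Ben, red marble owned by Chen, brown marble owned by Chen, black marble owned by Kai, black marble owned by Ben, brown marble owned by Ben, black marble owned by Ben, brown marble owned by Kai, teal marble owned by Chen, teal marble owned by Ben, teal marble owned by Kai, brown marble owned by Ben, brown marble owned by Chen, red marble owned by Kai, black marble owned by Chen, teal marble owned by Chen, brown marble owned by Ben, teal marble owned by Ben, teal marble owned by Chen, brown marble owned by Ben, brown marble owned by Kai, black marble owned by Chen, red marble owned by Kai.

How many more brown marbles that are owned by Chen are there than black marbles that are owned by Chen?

0

brown marbles owned by Chen: 2.
black marbles owned by Chen: 2.
2 − 2 = 0.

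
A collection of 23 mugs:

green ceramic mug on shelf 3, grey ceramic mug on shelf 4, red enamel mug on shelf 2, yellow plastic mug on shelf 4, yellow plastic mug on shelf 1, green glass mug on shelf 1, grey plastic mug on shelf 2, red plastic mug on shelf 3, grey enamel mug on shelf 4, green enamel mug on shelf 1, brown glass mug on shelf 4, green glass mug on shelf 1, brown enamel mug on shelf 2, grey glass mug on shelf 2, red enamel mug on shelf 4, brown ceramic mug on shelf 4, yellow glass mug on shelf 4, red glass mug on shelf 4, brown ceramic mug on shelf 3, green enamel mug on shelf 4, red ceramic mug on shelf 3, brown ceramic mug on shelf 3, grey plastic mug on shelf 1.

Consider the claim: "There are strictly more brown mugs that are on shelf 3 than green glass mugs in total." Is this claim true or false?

False

|brown mugs on shelf 3| = 2.
|green glass mugs| = 2.
The claim requires 2 > 2, which does not hold.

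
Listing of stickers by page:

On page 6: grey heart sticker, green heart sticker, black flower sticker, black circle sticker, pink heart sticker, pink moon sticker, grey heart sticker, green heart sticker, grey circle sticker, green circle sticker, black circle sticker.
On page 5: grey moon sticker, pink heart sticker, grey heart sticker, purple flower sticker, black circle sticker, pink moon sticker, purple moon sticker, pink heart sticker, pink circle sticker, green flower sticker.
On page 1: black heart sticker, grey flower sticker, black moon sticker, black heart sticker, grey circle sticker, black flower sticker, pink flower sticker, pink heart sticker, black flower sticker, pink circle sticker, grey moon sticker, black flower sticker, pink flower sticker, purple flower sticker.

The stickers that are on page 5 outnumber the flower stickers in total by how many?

stickers on page 5: 10.
flower stickers: 10.
10 − 10 = 0.

0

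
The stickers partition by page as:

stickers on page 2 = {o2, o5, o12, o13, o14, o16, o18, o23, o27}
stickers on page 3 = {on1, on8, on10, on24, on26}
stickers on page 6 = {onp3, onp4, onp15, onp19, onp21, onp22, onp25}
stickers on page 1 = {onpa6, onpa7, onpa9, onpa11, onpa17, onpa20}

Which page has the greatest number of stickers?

Counts by page: page 2→9, page 6→7, page 1→6, page 3→5.
The maximum is 9, held uniquely by page 2.

page 2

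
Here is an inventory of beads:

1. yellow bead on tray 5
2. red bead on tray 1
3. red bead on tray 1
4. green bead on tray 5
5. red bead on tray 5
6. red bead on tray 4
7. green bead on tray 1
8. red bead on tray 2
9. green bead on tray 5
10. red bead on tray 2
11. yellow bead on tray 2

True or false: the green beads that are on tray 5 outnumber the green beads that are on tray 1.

True

green beads on tray 5: 2.
green beads on tray 1: 1.
The claim requires 2 > 1, which holds.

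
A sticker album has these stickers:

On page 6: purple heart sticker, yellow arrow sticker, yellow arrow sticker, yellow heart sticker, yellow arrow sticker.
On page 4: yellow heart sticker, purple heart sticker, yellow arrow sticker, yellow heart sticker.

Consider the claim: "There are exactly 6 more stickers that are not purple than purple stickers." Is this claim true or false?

False

|stickers that are not purple| = 7.
|purple stickers| = 2.
The claim requires 7 − 2 (= 5) to equal 6, which does not hold.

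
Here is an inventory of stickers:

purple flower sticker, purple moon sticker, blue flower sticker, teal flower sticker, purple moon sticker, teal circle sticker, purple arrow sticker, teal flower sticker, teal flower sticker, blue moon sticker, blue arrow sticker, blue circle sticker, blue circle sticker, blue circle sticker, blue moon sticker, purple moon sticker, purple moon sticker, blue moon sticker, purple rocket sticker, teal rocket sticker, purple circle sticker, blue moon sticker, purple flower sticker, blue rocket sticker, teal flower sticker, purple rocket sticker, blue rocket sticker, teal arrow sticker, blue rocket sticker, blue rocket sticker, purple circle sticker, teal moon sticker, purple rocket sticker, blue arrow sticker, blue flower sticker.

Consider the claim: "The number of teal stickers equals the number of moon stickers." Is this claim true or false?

|teal stickers| = 8.
|moon stickers| = 9.
The claim requires 8 = 9, which does not hold.

False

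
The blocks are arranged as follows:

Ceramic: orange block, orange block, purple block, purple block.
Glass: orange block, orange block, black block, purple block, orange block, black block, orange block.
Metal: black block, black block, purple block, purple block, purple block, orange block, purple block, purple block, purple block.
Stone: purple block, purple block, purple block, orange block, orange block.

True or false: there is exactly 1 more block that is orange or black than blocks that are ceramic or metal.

False

blocks that are orange or black: 13.
blocks that are ceramic or metal: 13.
The claim requires 13 − 13 (= 0) to equal 1, which does not hold.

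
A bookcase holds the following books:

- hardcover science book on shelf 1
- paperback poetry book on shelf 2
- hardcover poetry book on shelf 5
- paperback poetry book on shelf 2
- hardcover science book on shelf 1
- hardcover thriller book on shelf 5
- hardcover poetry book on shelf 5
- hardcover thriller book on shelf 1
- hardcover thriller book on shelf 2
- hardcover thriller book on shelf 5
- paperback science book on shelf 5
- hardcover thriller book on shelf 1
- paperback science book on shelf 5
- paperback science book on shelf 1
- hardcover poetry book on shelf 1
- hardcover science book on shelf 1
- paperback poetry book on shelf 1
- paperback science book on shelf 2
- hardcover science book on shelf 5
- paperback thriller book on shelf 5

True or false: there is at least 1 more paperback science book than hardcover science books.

paperback science books: 4.
hardcover science books: 4.
The claim requires 4 − 4 = 0 ≥ 1, which does not hold.

False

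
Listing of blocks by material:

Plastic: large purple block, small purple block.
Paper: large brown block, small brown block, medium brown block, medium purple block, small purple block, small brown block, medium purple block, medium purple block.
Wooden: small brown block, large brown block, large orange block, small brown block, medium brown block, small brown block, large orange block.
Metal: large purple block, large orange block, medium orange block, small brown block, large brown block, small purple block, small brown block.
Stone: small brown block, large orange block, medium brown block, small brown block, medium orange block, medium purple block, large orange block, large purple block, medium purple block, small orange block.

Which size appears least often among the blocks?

medium

Counts by size: small 13, large 11, medium 10.
The minimum is 10, held uniquely by medium.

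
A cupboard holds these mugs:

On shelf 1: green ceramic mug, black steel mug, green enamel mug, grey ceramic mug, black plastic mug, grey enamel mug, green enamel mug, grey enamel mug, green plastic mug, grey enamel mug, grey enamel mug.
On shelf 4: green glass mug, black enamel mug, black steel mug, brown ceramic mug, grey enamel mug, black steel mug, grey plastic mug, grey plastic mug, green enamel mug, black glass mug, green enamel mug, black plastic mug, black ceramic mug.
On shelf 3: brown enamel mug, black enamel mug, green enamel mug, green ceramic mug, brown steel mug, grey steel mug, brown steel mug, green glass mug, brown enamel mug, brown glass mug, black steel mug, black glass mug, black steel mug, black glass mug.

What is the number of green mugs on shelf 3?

3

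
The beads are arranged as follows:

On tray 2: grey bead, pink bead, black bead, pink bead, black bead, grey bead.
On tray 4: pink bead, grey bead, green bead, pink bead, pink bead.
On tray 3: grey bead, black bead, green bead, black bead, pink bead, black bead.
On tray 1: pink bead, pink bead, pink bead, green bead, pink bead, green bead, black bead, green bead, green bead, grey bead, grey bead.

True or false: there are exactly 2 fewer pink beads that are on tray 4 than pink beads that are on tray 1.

False

pink beads on tray 4: 3.
pink beads on tray 1: 4.
The claim requires 4 − 3 (= 1) to equal 2, which does not hold.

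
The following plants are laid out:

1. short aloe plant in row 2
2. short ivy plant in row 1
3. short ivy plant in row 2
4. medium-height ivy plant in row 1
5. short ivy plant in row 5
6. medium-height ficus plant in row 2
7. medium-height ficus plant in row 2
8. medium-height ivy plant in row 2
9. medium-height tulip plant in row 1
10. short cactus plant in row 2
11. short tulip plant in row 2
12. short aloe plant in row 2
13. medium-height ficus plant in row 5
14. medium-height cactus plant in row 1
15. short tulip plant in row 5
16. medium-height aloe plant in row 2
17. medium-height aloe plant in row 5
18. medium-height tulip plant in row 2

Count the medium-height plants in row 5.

2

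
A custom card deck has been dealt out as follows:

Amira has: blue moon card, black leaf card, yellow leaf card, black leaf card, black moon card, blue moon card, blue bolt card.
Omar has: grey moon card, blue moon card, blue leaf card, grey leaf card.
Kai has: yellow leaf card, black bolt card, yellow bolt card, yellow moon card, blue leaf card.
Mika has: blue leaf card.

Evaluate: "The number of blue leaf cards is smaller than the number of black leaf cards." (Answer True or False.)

There are 3 blue leaf cards.
There are 2 black leaf cards.
The claim requires 3 < 2, which does not hold.

False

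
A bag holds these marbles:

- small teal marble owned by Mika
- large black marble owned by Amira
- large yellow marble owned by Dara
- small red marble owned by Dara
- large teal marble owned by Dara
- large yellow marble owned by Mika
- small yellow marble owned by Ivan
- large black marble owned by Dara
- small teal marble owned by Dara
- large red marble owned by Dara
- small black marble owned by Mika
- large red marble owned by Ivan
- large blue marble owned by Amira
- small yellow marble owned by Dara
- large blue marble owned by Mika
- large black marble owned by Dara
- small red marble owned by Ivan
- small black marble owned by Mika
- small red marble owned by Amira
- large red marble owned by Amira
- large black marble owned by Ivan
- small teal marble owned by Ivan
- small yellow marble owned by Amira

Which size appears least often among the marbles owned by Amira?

Counts by size (restricted to marbles owned by Amira): large 3, small 2.
The minimum is 2, held uniquely by small.

small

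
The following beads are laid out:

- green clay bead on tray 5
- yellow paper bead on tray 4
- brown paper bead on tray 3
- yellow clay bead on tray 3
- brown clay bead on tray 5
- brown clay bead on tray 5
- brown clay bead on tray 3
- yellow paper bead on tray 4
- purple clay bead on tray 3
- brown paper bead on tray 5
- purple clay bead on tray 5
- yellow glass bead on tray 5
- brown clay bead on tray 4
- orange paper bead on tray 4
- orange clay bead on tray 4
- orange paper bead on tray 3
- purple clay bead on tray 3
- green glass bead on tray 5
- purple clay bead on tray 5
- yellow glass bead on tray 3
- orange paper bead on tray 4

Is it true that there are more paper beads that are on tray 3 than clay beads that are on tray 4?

There are 2 paper beads on tray 3.
There are 2 clay beads on tray 4.
The claim requires 2 > 2, which does not hold.

False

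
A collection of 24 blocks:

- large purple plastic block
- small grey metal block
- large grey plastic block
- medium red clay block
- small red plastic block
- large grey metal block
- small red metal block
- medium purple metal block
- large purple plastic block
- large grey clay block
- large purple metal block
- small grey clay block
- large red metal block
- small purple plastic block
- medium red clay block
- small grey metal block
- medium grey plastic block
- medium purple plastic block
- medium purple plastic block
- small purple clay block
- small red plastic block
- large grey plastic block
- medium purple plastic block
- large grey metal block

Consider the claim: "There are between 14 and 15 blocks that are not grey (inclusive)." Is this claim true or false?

|blocks that are not grey| = 15.
The claim requires 14 ≤ 15 ≤ 15, which holds.

True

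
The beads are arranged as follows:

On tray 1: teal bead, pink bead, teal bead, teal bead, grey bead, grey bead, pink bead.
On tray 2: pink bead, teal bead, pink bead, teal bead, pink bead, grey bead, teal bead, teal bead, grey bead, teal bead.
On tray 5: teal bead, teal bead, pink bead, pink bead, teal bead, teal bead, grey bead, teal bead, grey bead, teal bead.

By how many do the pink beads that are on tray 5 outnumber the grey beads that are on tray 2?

0

pink beads on tray 5: 2.
grey beads on tray 2: 2.
2 − 2 = 0.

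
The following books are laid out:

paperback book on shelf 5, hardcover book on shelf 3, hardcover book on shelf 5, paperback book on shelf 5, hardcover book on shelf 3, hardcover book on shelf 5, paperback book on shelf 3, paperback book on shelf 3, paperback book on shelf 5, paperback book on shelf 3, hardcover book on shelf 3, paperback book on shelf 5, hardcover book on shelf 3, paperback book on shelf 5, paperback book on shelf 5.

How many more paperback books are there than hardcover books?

paperback books: 9.
hardcover books: 6.
9 − 6 = 3.

3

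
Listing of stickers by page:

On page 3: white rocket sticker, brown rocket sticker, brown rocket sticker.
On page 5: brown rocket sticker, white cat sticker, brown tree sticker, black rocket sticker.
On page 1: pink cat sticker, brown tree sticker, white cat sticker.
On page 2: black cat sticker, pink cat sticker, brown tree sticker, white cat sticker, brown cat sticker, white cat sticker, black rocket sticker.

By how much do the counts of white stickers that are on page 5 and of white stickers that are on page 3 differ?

white stickers on page 5: 1. white stickers on page 3: 1.
|1 − 1| = 1 − 1 = 0.

0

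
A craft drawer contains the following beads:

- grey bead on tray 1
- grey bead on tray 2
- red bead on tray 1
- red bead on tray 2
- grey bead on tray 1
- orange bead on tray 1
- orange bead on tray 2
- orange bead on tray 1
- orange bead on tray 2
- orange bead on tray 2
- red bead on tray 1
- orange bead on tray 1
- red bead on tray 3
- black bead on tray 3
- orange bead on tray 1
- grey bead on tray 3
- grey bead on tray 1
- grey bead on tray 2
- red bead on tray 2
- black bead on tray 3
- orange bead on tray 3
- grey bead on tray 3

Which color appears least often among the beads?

black

Counts by color: orange 8, grey 7, red 5, black 2.
The minimum is 2, held uniquely by black.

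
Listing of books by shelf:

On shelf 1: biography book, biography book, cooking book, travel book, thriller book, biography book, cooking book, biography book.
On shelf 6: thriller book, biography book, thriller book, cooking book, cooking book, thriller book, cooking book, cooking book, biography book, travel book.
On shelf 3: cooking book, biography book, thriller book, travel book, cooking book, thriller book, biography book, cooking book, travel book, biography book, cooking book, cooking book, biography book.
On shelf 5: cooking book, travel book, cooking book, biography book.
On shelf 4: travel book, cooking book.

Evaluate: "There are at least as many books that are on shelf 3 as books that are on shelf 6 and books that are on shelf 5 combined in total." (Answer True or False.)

|books on shelf 3| = 13.
books on shelf 6: 10; books on shelf 5: 4; combined: 10 + 4 = 14.
The claim requires 13 ≥ 14, which does not hold.

False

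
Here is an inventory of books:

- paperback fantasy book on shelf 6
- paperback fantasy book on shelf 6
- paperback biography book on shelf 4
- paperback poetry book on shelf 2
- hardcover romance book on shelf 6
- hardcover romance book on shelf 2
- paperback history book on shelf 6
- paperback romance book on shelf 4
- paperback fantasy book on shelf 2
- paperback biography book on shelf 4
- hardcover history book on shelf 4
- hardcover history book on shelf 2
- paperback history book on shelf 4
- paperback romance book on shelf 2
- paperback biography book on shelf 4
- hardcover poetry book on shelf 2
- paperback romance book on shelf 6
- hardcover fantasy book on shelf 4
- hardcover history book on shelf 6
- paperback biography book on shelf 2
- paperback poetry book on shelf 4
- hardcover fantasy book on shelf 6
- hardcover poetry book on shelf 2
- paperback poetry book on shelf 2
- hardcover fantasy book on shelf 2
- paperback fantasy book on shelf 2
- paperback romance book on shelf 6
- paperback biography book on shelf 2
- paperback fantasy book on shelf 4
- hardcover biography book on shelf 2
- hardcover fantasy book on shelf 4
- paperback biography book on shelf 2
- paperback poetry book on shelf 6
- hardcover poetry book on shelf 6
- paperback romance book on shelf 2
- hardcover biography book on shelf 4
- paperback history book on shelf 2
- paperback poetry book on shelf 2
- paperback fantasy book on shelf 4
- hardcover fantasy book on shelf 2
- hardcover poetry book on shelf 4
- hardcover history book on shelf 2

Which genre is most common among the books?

Counts by genre: fantasy 11, poetry 9, biography 8, history 7, romance 7.
The maximum is 11, held uniquely by fantasy.

fantasy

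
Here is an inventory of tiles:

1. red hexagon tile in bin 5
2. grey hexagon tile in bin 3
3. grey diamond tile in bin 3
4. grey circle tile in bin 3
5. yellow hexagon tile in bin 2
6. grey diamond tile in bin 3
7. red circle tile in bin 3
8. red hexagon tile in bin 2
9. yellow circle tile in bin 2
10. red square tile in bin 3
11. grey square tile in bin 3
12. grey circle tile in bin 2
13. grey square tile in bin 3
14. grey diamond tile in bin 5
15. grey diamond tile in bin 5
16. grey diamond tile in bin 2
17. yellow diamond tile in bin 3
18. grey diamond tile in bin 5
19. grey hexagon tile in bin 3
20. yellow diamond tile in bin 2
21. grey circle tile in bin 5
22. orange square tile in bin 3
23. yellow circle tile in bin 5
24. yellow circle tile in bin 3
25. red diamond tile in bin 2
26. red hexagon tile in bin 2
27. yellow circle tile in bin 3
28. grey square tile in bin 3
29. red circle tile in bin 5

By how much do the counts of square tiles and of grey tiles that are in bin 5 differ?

1

square tiles: 5. grey tiles in bin 5: 4.
|5 − 4| = 5 − 4 = 1.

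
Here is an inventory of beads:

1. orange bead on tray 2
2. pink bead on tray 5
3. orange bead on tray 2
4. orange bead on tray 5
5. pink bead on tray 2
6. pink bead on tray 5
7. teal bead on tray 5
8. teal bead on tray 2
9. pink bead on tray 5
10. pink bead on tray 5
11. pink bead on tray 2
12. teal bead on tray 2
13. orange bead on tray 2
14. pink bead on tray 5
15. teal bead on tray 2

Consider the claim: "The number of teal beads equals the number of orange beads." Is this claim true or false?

True

There are 4 teal beads.
There are 4 orange beads.
The claim requires 4 = 4, which holds.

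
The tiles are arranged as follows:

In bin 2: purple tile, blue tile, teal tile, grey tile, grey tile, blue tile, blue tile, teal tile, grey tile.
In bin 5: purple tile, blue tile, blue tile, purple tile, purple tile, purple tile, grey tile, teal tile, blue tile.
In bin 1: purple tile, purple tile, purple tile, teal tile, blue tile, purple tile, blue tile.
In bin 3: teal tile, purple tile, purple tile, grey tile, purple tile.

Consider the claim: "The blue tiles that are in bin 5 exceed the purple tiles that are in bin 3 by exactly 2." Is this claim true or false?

False

There are 3 blue tiles in bin 5.
There are 3 purple tiles in bin 3.
The claim requires 3 − 3 (= 0) to equal 2, which does not hold.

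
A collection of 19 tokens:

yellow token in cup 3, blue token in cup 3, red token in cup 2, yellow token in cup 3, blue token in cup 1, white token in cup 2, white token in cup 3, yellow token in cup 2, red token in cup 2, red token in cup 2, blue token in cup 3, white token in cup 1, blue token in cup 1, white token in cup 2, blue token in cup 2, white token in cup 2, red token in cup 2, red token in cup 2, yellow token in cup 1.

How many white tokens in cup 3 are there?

1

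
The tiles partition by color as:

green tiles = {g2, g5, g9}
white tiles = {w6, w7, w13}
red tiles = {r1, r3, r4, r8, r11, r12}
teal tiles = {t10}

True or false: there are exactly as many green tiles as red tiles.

green tiles: 3.
red tiles: 6.
The claim requires 3 = 6, which does not hold.

False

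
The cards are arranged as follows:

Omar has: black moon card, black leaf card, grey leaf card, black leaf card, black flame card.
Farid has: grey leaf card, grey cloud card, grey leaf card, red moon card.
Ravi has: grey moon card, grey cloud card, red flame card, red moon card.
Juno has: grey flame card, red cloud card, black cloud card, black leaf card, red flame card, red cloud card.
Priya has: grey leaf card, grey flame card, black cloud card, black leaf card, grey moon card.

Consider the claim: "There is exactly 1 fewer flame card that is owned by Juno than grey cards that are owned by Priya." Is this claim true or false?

Count of flame cards owned by Juno: 2.
Count of grey cards owned by Priya: 3.
The claim requires 3 − 2 (= 1) to equal 1, which holds.

True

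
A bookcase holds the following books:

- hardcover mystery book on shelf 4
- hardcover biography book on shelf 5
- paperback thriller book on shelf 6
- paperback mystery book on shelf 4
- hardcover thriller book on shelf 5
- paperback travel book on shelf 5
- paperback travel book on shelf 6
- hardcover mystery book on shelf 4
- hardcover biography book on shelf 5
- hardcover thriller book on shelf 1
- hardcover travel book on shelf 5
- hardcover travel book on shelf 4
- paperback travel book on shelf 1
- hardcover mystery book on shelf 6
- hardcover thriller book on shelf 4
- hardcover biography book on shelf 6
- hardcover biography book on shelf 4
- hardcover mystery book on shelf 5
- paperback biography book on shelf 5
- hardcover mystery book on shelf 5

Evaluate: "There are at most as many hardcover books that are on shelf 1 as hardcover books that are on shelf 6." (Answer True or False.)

There is 1 hardcover book on shelf 1.
There are 2 hardcover books on shelf 6.
The claim requires 1 ≤ 2, which holds.

True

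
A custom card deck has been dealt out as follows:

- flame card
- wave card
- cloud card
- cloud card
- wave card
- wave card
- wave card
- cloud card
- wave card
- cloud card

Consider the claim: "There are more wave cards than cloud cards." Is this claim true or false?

wave cards: 5.
cloud cards: 4.
The claim requires 5 > 4, which holds.

True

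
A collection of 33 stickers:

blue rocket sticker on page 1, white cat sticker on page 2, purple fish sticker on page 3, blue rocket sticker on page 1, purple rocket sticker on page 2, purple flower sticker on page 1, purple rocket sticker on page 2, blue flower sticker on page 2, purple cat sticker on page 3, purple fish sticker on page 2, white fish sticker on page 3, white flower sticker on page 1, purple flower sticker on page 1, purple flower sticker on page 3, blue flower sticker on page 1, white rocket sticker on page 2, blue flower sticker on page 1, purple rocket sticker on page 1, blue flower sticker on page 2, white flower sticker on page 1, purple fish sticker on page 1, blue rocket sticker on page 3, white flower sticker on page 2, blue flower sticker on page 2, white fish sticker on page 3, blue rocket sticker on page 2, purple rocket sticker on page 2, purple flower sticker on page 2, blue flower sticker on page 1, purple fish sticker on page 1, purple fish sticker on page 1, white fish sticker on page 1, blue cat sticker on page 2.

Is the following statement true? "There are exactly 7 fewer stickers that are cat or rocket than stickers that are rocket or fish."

False

|stickers that are cat or rocket| = 12.
|stickers that are rocket or fish| = 17.
The claim requires 17 − 12 (= 5) to equal 7, which does not hold.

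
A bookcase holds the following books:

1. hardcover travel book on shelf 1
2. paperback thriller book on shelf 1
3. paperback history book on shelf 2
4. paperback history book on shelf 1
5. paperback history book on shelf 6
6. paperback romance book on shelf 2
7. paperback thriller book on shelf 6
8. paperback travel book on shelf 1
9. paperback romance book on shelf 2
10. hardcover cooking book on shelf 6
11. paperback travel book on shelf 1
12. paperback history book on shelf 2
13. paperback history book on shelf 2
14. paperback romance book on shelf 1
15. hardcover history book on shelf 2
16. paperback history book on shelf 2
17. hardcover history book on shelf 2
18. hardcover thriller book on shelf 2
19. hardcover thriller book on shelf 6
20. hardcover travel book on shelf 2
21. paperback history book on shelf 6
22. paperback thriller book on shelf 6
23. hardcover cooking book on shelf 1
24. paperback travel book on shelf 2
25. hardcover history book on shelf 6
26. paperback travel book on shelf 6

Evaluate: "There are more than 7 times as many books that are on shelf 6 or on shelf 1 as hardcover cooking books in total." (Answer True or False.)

True

books on shelf 6 or on shelf 1: 15.
hardcover cooking books: 2.
The claim requires 15 > 7 × 2 = 14, which holds.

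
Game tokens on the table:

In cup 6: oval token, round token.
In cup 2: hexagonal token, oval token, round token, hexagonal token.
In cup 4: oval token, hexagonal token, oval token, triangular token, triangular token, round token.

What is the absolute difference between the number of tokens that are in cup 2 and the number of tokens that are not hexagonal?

tokens in cup 2: 4. tokens that are not hexagonal: 9.
|4 − 9| = 9 − 4 = 5.

5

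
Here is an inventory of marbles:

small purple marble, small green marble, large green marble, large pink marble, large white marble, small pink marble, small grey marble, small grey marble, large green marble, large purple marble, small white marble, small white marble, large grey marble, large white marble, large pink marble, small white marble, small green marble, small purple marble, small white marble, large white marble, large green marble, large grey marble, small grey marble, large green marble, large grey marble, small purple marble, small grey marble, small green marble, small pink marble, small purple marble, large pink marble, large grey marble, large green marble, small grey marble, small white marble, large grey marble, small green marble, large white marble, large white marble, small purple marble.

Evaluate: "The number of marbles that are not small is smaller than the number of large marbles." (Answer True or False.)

False

|marbles that are not small| = 19.
|large marbles| = 19.
The claim requires 19 < 19, which does not hold.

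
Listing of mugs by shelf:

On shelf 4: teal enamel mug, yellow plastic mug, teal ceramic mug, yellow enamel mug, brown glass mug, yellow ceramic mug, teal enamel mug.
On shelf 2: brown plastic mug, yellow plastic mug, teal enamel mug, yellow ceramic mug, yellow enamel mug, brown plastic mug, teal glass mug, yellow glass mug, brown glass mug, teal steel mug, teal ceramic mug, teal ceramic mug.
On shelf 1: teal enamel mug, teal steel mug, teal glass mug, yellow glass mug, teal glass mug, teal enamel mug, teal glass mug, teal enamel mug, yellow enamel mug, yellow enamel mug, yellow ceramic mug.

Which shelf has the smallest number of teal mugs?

Counts by shelf (restricted to teal mugs): shelf 1→7, shelf 2→5, shelf 4→3.
The minimum is 3, held uniquely by shelf 4.

shelf 4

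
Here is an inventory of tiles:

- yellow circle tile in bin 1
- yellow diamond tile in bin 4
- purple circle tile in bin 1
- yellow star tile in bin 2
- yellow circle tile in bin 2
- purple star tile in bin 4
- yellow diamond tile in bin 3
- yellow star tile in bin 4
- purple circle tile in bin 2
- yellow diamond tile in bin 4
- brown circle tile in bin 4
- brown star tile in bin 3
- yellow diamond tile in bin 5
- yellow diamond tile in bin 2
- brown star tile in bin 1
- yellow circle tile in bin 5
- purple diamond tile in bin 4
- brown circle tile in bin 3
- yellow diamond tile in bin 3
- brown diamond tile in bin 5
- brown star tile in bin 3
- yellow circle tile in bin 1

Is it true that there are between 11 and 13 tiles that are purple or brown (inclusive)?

False

There are 10 tiles that are purple or brown.
The claim requires 11 ≤ 10 ≤ 13, which does not hold.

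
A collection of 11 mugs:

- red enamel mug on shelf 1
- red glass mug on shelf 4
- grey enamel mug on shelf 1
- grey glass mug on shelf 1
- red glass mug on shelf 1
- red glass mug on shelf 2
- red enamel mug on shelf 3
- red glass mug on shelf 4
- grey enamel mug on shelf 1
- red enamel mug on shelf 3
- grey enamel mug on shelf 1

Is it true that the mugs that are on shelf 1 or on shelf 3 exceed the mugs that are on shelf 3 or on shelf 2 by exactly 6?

There are 8 mugs on shelf 1 or on shelf 3.
There are 3 mugs on shelf 3 or on shelf 2.
The claim requires 8 − 3 (= 5) to equal 6, which does not hold.

False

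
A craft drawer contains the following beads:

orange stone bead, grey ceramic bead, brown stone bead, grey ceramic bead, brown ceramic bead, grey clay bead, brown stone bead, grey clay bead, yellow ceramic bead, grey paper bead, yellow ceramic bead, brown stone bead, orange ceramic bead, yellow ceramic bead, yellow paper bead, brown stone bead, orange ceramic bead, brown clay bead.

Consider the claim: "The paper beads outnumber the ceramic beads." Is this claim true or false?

False

There are 2 paper beads.
There are 8 ceramic beads.
The claim requires 2 > 8, which does not hold.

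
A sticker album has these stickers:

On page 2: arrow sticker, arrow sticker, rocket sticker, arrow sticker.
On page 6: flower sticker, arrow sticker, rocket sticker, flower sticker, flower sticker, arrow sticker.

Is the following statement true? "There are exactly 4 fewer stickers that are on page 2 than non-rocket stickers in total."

There are 4 stickers on page 2.
There are 8 non-rocket stickers.
The claim requires 8 − 4 (= 4) to equal 4, which holds.

True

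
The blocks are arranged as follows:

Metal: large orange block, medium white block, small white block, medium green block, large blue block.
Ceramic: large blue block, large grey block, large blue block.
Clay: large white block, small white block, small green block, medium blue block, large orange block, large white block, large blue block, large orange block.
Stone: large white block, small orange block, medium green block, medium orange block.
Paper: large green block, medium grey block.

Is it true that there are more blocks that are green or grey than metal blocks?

blocks that are green or grey: 6.
metal blocks: 5.
The claim requires 6 > 5, which holds.

True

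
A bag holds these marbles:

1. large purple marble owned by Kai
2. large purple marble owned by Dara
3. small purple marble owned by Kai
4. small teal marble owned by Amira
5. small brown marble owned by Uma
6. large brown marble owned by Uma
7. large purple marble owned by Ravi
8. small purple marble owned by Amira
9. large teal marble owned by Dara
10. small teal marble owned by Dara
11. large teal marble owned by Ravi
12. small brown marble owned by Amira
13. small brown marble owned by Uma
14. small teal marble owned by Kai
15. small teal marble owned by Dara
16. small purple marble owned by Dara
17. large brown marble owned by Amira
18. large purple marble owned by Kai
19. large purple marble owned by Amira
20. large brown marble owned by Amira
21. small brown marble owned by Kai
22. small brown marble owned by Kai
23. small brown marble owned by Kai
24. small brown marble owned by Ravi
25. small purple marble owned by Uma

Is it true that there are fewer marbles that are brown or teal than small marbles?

False

marbles that are brown or teal: 16.
small marbles: 15.
The claim requires 16 < 15, which does not hold.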